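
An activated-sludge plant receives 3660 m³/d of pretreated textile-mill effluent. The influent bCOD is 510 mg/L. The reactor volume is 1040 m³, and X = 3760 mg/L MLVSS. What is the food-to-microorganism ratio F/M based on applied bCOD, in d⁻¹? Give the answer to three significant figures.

F/M = applied load / biomass = Q·S₀/(V·X) = 3660 × 510 / (1040 × 3760) = 0.4773 d⁻¹.

F/M ≈ 0.477 d⁻¹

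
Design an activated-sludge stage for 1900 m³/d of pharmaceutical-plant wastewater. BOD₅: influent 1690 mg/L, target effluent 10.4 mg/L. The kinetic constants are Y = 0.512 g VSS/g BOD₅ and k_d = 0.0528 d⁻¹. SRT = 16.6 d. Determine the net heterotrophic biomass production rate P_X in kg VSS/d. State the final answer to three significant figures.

P_X ≈ 871 kg VSS/d

The observed yield is Y_obs = Y/(1 + k_d·θ_c) = 0.512 / (1 + 0.0528 × 16.6) = 0.512 / 1.876 = 0.2729 g VSS per g BOD₅ removed.
ΔS = 1690 − 10.4 = 1680 mg/L, so the substrate removal rate is 1900 × 1680/1000 = 3191 kg BOD₅/d.
Net biomass production P_X = Y_obs × Q·(S₀ − S) = 0.2729 × 3191 = 870.7 kg VSS/d.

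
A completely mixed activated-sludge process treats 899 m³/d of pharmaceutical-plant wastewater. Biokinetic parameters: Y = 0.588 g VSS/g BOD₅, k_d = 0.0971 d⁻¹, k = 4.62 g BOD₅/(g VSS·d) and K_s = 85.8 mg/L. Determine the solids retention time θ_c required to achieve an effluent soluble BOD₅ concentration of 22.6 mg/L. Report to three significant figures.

θ_c ≈ 2.13 d

Specific growth rate at S = 22.6 mg/L: μ = YkS/(K_s+S) = 0.588·4.62·22.6/(85.8+22.6) = 0.5664 d⁻¹.
Then 1/θ_c = μ − k_d = 0.5664 − 0.0971 = 0.4693 d⁻¹, giving θ_c = 2.131 d.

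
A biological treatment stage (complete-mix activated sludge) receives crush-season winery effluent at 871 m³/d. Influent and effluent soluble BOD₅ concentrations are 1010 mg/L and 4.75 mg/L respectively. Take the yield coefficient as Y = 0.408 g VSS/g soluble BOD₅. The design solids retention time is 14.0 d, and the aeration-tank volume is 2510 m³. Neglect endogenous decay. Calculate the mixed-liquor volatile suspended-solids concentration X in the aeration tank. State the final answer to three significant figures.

Without decay, X = Y Q (S₀−S) θ_c / V = 0.408 × 871 × (1010 − 4.75) × 14.0 / 2510 = 1993 mg/L.

X ≈ 1990 mg/L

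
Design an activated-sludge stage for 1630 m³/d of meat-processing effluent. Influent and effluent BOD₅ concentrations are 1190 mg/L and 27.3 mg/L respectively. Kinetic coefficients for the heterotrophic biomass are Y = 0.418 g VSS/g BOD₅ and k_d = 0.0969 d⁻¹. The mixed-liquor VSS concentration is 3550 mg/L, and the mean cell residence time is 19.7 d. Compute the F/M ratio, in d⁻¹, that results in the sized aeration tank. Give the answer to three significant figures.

F/M ≈ 0.362 d⁻¹

From the SRT design equation V = Y Q (S₀−S) θ_c / [X (1 + k_d θ_c)] = 0.418 × 1630 × (1190 − 27.3) × 19.7 / [3550 × (1 + 0.0969 × 19.7)] = 1.56×10^7 / 10327 = 1511 m³.
Food-to-microorganism ratio F/M = Q S₀ / (V X) = 1630 × 1190 / (1511 × 3550) = 0.3616 d⁻¹.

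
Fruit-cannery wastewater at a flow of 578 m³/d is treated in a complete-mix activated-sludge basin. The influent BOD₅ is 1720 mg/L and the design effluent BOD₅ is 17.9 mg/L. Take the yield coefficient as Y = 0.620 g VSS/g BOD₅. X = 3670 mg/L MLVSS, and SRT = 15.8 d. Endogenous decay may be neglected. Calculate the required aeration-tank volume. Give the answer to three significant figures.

V ≈ 2630 m³

V·X = Y·Q·ΔS·θ_c gives V = 0.620 × 578 × (1720 − 17.9) × 15.8 / 3670 = 2626 m³.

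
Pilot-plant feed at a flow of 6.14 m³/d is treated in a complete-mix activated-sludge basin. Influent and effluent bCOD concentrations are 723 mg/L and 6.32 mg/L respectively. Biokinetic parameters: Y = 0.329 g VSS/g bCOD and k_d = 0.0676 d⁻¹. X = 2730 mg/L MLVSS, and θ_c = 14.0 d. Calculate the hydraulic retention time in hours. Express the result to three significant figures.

Steady-state biomass mass balance: V·X·(1 + k_d·θ_c) = Y·Q·(S₀ − S)·θ_c, so V = 0.329 × 6.14 × (723 − 6.32) × 14.0 / [2730 × (1 + 0.0676 × 14.0)] = 2.03×10^4 / 5314 = 3.814 m³.
Hydraulic retention time τ = V/Q = 3.814 / 6.14 = 0.6212 d = 14.91 h.

τ ≈ 14.9 h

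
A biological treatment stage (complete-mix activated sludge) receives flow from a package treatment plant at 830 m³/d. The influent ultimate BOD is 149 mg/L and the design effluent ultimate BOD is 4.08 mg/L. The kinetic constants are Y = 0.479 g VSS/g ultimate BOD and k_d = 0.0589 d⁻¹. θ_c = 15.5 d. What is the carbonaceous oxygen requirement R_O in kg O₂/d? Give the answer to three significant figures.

R_O ≈ 77.5 kg O₂/d

The observed yield is Y_obs = Y/(1 + k_d·θ_c) = 0.479 / (1 + 0.0589 × 15.5) = 0.479 / 1.913 = 0.2504 g VSS per g ultimate BOD removed.
Q·(S₀ − S) = 830 × (149 − 4.08) × 10⁻³ = 120.3 kg/d removed.
Biomass synthesised: P_X = Y_obs × 120.3 = 30.12 kg VSS/d.
R_O = Q·(S₀ − S) − 1.42·P_X = 120.3 − 1.42 × 30.12 = 77.51 kg O₂/d.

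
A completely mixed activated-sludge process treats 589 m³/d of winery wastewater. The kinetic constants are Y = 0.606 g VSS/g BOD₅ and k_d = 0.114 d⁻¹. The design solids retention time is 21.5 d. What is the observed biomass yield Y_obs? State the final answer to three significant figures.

Y_obs ≈ 0.176 g VSS/g BOD₅

Observed yield with endogenous decay: Y_obs = Y / (1 + k_d·θ_c) = 0.606 / (1 + 0.114 × 21.5) = 0.606 / 3.451 = 0.1756 g VSS/g BOD₅.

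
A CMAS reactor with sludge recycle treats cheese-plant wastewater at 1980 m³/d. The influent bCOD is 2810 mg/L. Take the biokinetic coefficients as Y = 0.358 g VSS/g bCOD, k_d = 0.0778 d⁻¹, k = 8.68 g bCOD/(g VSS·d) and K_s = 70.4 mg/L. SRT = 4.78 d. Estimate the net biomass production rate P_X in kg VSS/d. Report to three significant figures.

For a completely mixed reactor with recycle the Lawrence–McCarty relation gives S = K_s·(1 + k_d·θ_c) / [θ_c·(Y·k − k_d) − 1] = 70.4 × (1 + 0.0778 × 4.78) / [4.78 × (0.358 × 8.68 − 0.0778) − 1] = 96.58 / 13.48 = 7.164 mg/L.
Correct the yield for decay: Y_obs = Y/(1 + k_d θ_c) = 0.358 / (1 + 0.0778 × 4.78) = 0.358 / 1.372 = 0.2610.
ΔS = 2810 − 7.16 = 2803 mg/L, so the substrate removal rate is 1980 × 2803/1000 = 5550 kg bCOD/d.
Biomass produced: P_X = Y_obs·Q·ΔS = 0.2610 × 5550 ≈ 1448 kg VSS/d.

P_X ≈ 1450 kg VSS/d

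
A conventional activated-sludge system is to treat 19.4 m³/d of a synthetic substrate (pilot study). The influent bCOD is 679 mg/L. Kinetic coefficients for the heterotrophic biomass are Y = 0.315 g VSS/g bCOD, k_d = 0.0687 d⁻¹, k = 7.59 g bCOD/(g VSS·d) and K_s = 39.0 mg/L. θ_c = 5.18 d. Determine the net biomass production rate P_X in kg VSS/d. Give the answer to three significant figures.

P_X ≈ 3.04 kg VSS/d

From the Monod/SRT balance for a CMAS, S = K_s·(1+k_d θ_c)/[θ_c·(Y k − k_d) − 1] = 39.0 × (1 + 0.0687 × 5.18) / [5.18 × (0.315 × 7.59 − 0.0687) − 1] = 52.88 / 11.03 = 4.795 mg/L.
The observed yield is Y_obs = Y/(1 + k_d·θ_c) = 0.315 / (1 + 0.0687 × 5.18) = 0.315 / 1.356 = 0.2323 g VSS per g bCOD removed.
Q·(S₀ − S) = 19.4 × (679 − 4.79) × 10⁻³ = 13.08 kg/d removed.
P_X = Y_obs · Q(S₀ − S) = 0.2323 × 13.08 = 3.039 kg VSS/d.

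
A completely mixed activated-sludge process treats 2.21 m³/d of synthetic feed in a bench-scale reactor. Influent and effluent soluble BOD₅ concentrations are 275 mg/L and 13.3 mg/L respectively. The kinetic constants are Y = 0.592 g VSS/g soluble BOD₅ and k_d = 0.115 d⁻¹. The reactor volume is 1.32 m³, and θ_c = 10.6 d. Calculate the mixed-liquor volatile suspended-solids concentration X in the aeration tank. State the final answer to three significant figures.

Solving the biomass balance for X: X = Y Q (S₀−S) θ_c / [V (1+k_d θ_c)] = 0.592 × 2.21 × (275 − 13.3) × 10.6 / [1.32 × (1 + 0.115 × 10.6)] = 1239 mg/L.

X ≈ 1240 mg/L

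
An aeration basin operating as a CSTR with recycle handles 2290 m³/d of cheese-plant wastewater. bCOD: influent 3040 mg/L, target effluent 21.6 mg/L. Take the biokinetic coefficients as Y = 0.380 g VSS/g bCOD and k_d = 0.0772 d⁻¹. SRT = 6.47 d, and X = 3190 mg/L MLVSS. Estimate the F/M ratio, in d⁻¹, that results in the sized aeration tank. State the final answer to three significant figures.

Steady-state biomass mass balance: V·X·(1 + k_d·θ_c) = Y·Q·(S₀ − S)·θ_c, so V = 0.380 × 2290 × (3040 − 21.6) × 6.47 / [3190 × (1 + 0.0772 × 6.47)] = 1.7×10^7 / 4783 = 3553 m³.
F/M = applied load / biomass = Q·S₀/(V·X) = 2290 × 3040 / (3553 × 3190) = 0.6143 d⁻¹.

F/M ≈ 0.614 d⁻¹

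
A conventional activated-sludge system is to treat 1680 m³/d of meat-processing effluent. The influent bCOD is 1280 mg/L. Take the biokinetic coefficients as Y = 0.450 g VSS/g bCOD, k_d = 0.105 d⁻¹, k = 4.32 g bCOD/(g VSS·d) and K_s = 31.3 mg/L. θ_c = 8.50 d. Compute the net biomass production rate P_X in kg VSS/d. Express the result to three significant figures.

P_X ≈ 510 kg VSS/d

From the Monod/SRT balance for a CMAS, S = K_s·(1+k_d θ_c)/[θ_c·(Y k − k_d) − 1] = 31.3 × (1 + 0.105 × 8.50) / [8.50 × (0.450 × 4.32 − 0.105) − 1] = 59.24 / 14.63 = 4.048 mg/L.
Correct the yield for decay: Y_obs = Y/(1 + k_d θ_c) = 0.450 / (1 + 0.105 × 8.50) = 0.450 / 1.893 = 0.2378.
Mass of bCOD removed per day: Q(S₀ − S) = 1680 × 1276 g/m³ = 2144 kg/d.
Biomass produced: P_X = Y_obs·Q·ΔS = 0.2378 × 2144 ≈ 509.7 kg VSS/d.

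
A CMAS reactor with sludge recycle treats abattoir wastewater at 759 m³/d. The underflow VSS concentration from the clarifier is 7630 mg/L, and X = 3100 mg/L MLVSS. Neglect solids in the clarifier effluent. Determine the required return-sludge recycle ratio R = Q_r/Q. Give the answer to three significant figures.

R ≈ 0.684

Mass balance around the secondary clarifier (neglecting effluent solids): R = X / (X_r − X) = 3100 / (7630 − 3100) = 0.6843.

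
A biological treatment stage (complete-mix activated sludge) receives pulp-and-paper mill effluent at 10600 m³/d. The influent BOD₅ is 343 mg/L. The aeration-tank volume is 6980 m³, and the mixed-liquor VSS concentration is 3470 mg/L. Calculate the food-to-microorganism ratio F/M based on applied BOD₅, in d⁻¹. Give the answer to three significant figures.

F/M = applied load / biomass = Q·S₀/(V·X) = 10600 × 343 / (6980 × 3470) = 0.1501 d⁻¹.

F/M ≈ 0.150 d⁻¹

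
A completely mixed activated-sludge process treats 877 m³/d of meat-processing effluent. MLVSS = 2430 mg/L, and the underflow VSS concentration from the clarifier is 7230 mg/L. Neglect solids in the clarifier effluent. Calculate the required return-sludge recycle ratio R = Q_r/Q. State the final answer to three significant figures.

R ≈ 0.506

R = Q_r/Q = X/(X_r − X) = 2430 / (7230 − 2430) = 0.5062.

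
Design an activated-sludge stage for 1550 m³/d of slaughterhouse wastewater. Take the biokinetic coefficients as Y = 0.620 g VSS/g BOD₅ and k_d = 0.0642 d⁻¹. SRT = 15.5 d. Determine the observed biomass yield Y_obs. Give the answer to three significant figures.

Observed yield with endogenous decay: Y_obs = Y / (1 + k_d·θ_c) = 0.620 / (1 + 0.0642 × 15.5) = 0.620 / 1.995 = 0.3108 g VSS/g BOD₅.

Y_obs ≈ 0.311 g VSS/g BOD₅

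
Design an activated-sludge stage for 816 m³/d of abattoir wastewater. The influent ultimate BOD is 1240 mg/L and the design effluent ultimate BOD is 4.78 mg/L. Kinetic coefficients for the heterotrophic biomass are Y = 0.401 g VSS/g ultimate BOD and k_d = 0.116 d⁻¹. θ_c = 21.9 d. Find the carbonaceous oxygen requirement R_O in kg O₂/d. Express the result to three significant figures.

R_O ≈ 846 kg O₂/d

Observed yield with endogenous decay: Y_obs = Y / (1 + k_d·θ_c) = 0.401 / (1 + 0.116 × 21.9) = 0.401 / 3.540 = 0.1133 g VSS/g ultimate BOD.
Q·(S₀ − S) = 816 × (1240 − 4.78) × 10⁻³ = 1008 kg/d removed.
Net sludge production P_X = 0.1133 × 1008 = 114.2 kg VSS/d.
Carbonaceous O₂ demand = substrate oxidised − cell-mass equivalent = 1008 − 1.42 × 114.2 = 845.8 kg O₂/d.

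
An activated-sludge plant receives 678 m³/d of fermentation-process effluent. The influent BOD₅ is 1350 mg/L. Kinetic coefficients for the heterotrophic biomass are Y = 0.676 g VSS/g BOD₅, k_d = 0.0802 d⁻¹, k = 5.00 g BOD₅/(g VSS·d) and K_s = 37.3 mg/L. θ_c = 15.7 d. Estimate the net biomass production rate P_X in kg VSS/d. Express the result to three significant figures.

For a completely mixed reactor with recycle the Lawrence–McCarty relation gives S = K_s·(1 + k_d·θ_c) / [θ_c·(Y·k − k_d) − 1] = 37.3 × (1 + 0.0802 × 15.7) / [15.7 × (0.676 × 5.00 − 0.0802) − 1] = 84.27 / 50.81 = 1.659 mg/L.
Correct the yield for decay: Y_obs = Y/(1 + k_d θ_c) = 0.676 / (1 + 0.0802 × 15.7) = 0.676 / 2.259 = 0.2992.
Substrate removed = Q·(S₀ − S) = 678 m³/d × (1350 − 1.66) g/m³ = 9.14×10^5 g/d = 914.2 kg/d.
Net biomass production P_X = Y_obs × Q·(S₀ − S) = 0.2992 × 914.2 = 273.5 kg VSS/d.

P_X ≈ 274 kg VSS/d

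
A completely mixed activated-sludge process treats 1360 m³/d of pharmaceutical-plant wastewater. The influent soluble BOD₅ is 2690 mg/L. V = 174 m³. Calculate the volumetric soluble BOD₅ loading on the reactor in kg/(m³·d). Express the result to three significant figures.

L_v ≈ 21.0 kg soluble BOD₅/(m³·d)

L_v = Q S₀ / V = 1360 × 2690 × 10⁻³ / 174.0 = 21.03 kg/(m³·d).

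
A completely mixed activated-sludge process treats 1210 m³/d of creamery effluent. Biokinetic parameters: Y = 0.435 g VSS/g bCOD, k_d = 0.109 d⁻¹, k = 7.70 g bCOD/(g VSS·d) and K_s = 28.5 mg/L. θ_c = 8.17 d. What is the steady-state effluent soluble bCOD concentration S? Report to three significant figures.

S ≈ 2.12 mg/L

Effluent substrate depends only on kinetics and SRT: S = K_s(1 + k_d θ_c) / [θ_c(Yk − k_d) − 1] = 28.5 × (1 + 0.109 × 8.17) / [8.17 × (0.435 × 7.70 − 0.109) − 1] = 53.88 / 25.47 = 2.115 mg/L.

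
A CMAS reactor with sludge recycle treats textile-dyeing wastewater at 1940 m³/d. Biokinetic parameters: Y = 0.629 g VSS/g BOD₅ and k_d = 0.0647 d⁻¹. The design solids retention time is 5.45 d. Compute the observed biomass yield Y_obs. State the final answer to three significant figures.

Y_obs ≈ 0.465 g VSS/g BOD₅

The observed yield is Y_obs = Y/(1 + k_d·θ_c) = 0.629 / (1 + 0.0647 × 5.45) = 0.629 / 1.353 = 0.4650 g VSS per g BOD₅ removed.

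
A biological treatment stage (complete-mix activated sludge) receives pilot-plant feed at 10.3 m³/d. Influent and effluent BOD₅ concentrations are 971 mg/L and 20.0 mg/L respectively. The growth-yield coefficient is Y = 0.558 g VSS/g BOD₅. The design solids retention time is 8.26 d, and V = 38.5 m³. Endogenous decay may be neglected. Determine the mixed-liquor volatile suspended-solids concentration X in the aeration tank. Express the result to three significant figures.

X ≈ 1170 mg/L

X = Y·Q·ΔS·θ_c / V = 0.558 × 10.3 × (971 − 20.0) × 8.26 / 38.5 = 1173 mg/L.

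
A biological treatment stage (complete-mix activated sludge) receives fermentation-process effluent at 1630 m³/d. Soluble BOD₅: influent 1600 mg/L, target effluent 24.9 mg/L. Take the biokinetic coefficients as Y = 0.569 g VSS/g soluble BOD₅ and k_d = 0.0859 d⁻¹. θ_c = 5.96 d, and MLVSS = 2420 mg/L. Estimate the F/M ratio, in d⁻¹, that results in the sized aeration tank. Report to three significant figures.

Rearranging the biomass balance for a CMAS with decay, V = Y·Q·ΔS·θ_c / [X·(1+k_d θ_c)] = 0.569 × 1630 × (1600 − 24.9) × 5.96 / [2420 × (1 + 0.0859 × 5.96)] = 8.71×10^6 / 3659 = 2380 m³.
F/M = applied load / biomass = Q·S₀/(V·X) = 1630 × 1600 / (2380 × 2420) = 0.4529 d⁻¹.

F/M ≈ 0.453 d⁻¹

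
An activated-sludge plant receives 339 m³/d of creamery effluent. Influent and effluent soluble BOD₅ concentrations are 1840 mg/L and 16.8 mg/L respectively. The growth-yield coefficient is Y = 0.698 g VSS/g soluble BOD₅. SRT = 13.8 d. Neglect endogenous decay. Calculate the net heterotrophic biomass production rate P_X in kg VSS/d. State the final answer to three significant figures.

P_X ≈ 431 kg VSS/d

No decay correction is needed, so Y_obs = Y = 0.698.
ΔS = 1840 − 16.8 = 1823 mg/L, so the substrate removal rate is 339 × 1823/1000 = 618.1 kg soluble BOD₅/d.
P_X = Y_obs · Q(S₀ − S) = 0.6980 × 618.1 = 431.4 kg VSS/d.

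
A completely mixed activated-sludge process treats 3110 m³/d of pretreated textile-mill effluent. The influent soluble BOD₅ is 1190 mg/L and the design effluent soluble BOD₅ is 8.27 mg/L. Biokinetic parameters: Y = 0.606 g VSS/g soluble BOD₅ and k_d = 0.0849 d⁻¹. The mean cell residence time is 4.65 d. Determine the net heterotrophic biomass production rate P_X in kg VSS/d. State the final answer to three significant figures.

Correct the yield for decay: Y_obs = Y/(1 + k_d θ_c) = 0.606 / (1 + 0.0849 × 4.65) = 0.606 / 1.395 = 0.4345.
ΔS = 1190 − 8.27 = 1182 mg/L, so the substrate removal rate is 3110 × 1182/1000 = 3675 kg soluble BOD₅/d.
Biomass produced: P_X = Y_obs·Q·ΔS = 0.4345 × 3675 ≈ 1597 kg VSS/d.

P_X ≈ 1600 kg VSS/d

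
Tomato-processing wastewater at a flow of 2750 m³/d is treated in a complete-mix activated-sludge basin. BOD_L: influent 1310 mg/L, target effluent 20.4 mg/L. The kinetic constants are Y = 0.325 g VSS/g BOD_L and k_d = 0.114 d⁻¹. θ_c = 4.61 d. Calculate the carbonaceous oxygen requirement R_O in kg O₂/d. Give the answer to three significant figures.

Correct the yield for decay: Y_obs = Y/(1 + k_d θ_c) = 0.325 / (1 + 0.114 × 4.61) = 0.325 / 1.526 = 0.2130.
ΔS = 1310 − 20.4 = 1290 mg/L, so the substrate removal rate is 2750 × 1290/1000 = 3546 kg BOD_L/d.
P_X = Y_obs·Q·(S₀ − S) = 0.2130 × 3546 = 755.5 kg VSS/d.
Carbonaceous O₂ demand = substrate oxidised − cell-mass equivalent = 3546 − 1.42 × 755.5 = 2474 kg O₂/d.

R_O ≈ 2470 kg O₂/d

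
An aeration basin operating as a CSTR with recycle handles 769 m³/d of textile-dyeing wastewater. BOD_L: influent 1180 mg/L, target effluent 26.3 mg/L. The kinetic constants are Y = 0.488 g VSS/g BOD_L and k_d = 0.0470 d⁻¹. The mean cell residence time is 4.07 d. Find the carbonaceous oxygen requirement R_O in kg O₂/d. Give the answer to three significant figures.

R_O ≈ 371 kg O₂/d

The observed yield is Y_obs = Y/(1 + k_d·θ_c) = 0.488 / (1 + 0.0470 × 4.07) = 0.488 / 1.191 = 0.4096 g VSS per g BOD_L removed.
Mass of BOD_L removed per day: Q(S₀ − S) = 769 × 1154 g/m³ = 887.2 kg/d.
P_X = Y_obs·Q·(S₀ − S) = 0.4096 × 887.2 = 363.4 kg VSS/d.
Carbonaceous O₂ demand = substrate oxidised − cell-mass equivalent = 887.2 − 1.42 × 363.4 = 371.1 kg O₂/d.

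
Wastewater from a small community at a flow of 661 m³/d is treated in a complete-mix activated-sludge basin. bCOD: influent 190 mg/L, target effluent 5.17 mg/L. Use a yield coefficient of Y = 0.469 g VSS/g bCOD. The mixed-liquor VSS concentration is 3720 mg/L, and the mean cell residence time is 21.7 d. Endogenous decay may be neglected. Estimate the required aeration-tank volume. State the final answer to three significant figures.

With k_d = 0 the design equation reduces to V = Y Q (S₀−S) θ_c / X = 0.469 × 661 × (190 − 5.17) × 21.7 / 3720 = 334.2 m³.

V ≈ 334 m³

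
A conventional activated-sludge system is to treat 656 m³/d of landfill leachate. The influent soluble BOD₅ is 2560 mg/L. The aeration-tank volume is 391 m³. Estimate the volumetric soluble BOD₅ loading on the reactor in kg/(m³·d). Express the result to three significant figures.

Volumetric loading L_v = Q·S₀ / V = 656 × 2560 g/m³ / 391.0 m³ = 4295 g/(m³·d) = 4.295 kg soluble BOD₅/(m³·d).

L_v ≈ 4.30 kg soluble BOD₅/(m³·d)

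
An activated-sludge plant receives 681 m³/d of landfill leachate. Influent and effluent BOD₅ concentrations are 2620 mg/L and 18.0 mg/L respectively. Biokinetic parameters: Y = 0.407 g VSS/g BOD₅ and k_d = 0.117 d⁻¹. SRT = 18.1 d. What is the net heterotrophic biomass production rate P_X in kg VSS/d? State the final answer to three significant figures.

Correct the yield for decay: Y_obs = Y/(1 + k_d θ_c) = 0.407 / (1 + 0.117 × 18.1) = 0.407 / 3.118 = 0.1305.
Substrate removed = Q·(S₀ − S) = 681 m³/d × (2620 − 18.0) g/m³ = 1.77×10^6 g/d = 1772 kg/d.
Biomass produced: P_X = Y_obs·Q·ΔS = 0.1305 × 1772 ≈ 231.3 kg VSS/d.

P_X ≈ 231 kg VSS/d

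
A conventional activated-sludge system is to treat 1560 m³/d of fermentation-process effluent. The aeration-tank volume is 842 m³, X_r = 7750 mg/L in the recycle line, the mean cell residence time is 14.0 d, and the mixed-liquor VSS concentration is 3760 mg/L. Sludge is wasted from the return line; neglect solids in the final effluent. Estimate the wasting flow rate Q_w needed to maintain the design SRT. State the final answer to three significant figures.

Wasting from the return line (neglecting effluent solids): Q_w = V·X / (θ_c·X_r) = 842.0 × 3760 / (14.0 × 7750) = 29.18 m³/d.

Q_w ≈ 29.2 m³/d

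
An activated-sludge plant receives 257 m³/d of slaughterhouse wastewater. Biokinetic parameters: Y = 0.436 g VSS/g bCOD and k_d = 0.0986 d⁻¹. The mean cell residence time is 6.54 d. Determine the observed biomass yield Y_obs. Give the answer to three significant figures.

Y_obs ≈ 0.265 g VSS/g bCOD

Correct the yield for decay: Y_obs = Y/(1 + k_d θ_c) = 0.436 / (1 + 0.0986 × 6.54) = 0.436 / 1.645 = 0.2651.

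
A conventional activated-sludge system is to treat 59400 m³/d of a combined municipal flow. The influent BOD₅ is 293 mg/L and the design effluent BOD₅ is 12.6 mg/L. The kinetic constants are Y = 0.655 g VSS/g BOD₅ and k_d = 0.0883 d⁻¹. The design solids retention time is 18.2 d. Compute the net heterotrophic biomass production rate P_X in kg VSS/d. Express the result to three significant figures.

P_X ≈ 4180 kg VSS/d

Observed yield with endogenous decay: Y_obs = Y / (1 + k_d·θ_c) = 0.655 / (1 + 0.0883 × 18.2) = 0.655 / 2.607 = 0.2512 g VSS/g BOD₅.
Substrate removed = Q·(S₀ − S) = 59400 m³/d × (293 − 12.6) g/m³ = 1.67×10^7 g/d = 16656 kg/d.
P_X = Y_obs · Q(S₀ − S) = 0.2512 × 16656 = 4185 kg VSS/d.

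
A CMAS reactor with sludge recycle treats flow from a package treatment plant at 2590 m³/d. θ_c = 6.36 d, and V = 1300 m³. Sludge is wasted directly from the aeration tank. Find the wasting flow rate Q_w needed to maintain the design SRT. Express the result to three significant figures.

For wasting at MLVSS concentration, Q_w = V/θ_c = 1300/6.36 = 204.4 m³/d.

Q_w ≈ 204 m³/d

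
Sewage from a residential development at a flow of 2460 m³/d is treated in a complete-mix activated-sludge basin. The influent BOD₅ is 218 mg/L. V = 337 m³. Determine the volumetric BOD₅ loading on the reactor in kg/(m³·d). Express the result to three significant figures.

Applied BOD₅ load per unit volume = Q·S₀/V = (2460 × 218/1000)/337.0 = 1.591 kg BOD₅·m⁻³·d⁻¹.

L_v ≈ 1.59 kg BOD₅/(m³·d)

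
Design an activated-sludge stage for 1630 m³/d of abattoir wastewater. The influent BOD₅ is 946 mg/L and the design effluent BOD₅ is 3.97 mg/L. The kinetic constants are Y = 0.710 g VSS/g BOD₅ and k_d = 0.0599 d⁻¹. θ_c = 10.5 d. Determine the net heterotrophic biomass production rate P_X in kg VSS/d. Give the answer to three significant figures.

Observed yield with endogenous decay: Y_obs = Y / (1 + k_d·θ_c) = 0.710 / (1 + 0.0599 × 10.5) = 0.710 / 1.629 = 0.4359 g VSS/g BOD₅.
ΔS = 946 − 3.97 = 942.0 mg/L, so the substrate removal rate is 1630 × 942.0/1000 = 1536 kg BOD₅/d.
Biomass produced: P_X = Y_obs·Q·ΔS = 0.4359 × 1536 ≈ 669.3 kg VSS/d.

P_X ≈ 669 kg VSS/d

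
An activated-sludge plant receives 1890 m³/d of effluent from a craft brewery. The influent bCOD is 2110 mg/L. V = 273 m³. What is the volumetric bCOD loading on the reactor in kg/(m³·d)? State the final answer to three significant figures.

L_v ≈ 14.6 kg bCOD/(m³·d)

Applied bCOD load per unit volume = Q·S₀/V = (1890 × 2110/1000)/273.0 = 14.61 kg bCOD·m⁻³·d⁻¹.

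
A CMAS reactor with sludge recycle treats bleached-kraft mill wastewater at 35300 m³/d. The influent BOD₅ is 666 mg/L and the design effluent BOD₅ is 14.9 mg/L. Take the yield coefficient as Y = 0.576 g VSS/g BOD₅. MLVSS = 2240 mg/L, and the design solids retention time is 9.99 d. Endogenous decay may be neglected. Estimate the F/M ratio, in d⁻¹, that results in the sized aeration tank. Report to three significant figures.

Biomass mass balance (decay neglected): V·X = Y·Q·(S₀ − S)·θ_c, so V = 0.576 × 35300 × (666 − 14.9) × 9.99 / 2240 = 59042 m³.
F/M = applied load / biomass = Q·S₀/(V·X) = 35300 × 666 / (59042 × 2240) = 0.1778 d⁻¹.

F/M ≈ 0.178 d⁻¹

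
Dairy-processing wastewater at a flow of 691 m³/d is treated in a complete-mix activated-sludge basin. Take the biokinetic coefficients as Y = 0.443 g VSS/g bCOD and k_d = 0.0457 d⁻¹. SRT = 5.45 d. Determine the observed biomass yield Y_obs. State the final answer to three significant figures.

Y_obs = Y / (1 + k_d θ_c) = 0.443 / (1 + 0.0457 × 5.45) = 0.443 / 1.249 = 0.3547.

Y_obs ≈ 0.355 g VSS/g bCOD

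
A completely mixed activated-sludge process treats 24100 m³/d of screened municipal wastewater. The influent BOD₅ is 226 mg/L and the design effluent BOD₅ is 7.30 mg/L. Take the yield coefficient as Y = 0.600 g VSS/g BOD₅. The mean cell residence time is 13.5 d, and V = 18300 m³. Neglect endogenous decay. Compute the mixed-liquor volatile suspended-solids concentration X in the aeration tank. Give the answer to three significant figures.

From V·X = Y·Q·(S₀ − S)·θ_c (decay neglected): X = 0.600 × 24100 × (226 − 7.30) × 13.5 / 18300 = 2333 mg/L.

X ≈ 2330 mg/L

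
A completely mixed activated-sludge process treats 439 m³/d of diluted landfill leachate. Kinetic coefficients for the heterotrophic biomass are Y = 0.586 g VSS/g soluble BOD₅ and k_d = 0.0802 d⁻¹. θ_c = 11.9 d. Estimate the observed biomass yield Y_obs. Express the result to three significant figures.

Y_obs = Y / (1 + k_d θ_c) = 0.586 / (1 + 0.0802 × 11.9) = 0.586 / 1.954 = 0.2998.

Y_obs ≈ 0.300 g VSS/g soluble BOD₅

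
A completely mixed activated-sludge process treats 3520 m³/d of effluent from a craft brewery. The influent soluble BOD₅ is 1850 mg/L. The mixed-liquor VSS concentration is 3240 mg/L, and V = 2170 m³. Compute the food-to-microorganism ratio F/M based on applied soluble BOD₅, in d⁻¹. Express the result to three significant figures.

F/M ≈ 0.926 d⁻¹

Food-to-microorganism ratio F/M = Q S₀ / (V X) = 3520 × 1850 / (2170 × 3240) = 0.9262 d⁻¹.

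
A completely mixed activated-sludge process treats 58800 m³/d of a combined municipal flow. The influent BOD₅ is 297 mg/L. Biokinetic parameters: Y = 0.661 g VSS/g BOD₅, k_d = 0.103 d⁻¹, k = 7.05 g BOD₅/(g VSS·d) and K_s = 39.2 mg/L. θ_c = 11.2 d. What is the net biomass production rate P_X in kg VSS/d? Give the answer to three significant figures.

P_X ≈ 5330 kg VSS/d

Effluent substrate depends only on kinetics and SRT: S = K_s(1 + k_d θ_c) / [θ_c(Yk − k_d) − 1] = 39.2 × (1 + 0.103 × 11.2) / [11.2 × (0.661 × 7.05 − 0.103) − 1] = 84.42 / 50.04 = 1.687 mg/L.
Correct the yield for decay: Y_obs = Y/(1 + k_d θ_c) = 0.661 / (1 + 0.103 × 11.2) = 0.661 / 2.154 = 0.3069.
Mass of BOD₅ removed per day: Q(S₀ − S) = 58800 × 295.3 g/m³ = 17364 kg/d.
Net biomass production P_X = Y_obs × Q·(S₀ − S) = 0.3069 × 17364 = 5330 kg VSS/d.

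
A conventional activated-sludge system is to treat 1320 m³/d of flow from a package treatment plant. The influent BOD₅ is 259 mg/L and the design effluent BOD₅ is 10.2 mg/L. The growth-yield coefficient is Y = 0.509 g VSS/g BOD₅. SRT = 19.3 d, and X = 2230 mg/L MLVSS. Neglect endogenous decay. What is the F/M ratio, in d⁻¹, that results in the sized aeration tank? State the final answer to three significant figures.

With k_d = 0 the design equation reduces to V = Y Q (S₀−S) θ_c / X = 0.509 × 1320 × (259 − 10.2) × 19.3 / 2230 = 1447 m³.
F/M = Q·S₀ / (V·X) = 1320 × 259 / (1447 × 2230) = 0.1060 g BOD₅·(g VSS·d)⁻¹.

F/M ≈ 0.106 d⁻¹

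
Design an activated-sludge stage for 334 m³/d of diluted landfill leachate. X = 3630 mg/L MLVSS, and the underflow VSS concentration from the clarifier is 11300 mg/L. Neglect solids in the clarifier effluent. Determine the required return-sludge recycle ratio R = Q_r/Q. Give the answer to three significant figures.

R = Q_r/Q = X/(X_r − X) = 3630 / (11300 − 3630) = 0.4733.

R ≈ 0.473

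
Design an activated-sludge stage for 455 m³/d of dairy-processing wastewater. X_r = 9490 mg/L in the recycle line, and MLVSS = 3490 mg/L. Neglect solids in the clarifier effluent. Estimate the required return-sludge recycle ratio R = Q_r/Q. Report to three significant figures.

R = Q_r/Q = X/(X_r − X) = 3490 / (9490 − 3490) = 0.5817.

R ≈ 0.582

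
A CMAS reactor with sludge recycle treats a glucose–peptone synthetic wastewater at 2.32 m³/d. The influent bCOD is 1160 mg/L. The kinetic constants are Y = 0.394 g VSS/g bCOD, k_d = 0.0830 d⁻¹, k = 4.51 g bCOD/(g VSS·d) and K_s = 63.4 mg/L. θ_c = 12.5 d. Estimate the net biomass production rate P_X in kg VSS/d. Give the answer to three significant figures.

P_X ≈ 0.518 kg VSS/d

Effluent substrate depends only on kinetics and SRT: S = K_s(1 + k_d θ_c) / [θ_c(Yk − k_d) − 1] = 63.4 × (1 + 0.0830 × 12.5) / [12.5 × (0.394 × 4.51 − 0.0830) − 1] = 129.2 / 20.17 = 6.403 mg/L.
Correct the yield for decay: Y_obs = Y/(1 + k_d θ_c) = 0.394 / (1 + 0.0830 × 12.5) = 0.394 / 2.038 = 0.1934.
Q·(S₀ − S) = 2.32 × (1160 − 6.40) × 10⁻³ = 2.676 kg/d removed.
P_X = Y_obs · Q(S₀ − S) = 0.1934 × 2.676 = 0.5175 kg VSS/d.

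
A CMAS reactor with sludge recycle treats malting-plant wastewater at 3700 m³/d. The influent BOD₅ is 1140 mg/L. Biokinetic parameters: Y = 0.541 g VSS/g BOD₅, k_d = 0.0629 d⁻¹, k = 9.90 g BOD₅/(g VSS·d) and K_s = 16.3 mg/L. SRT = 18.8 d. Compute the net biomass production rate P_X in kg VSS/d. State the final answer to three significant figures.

From the Monod/SRT balance for a CMAS, S = K_s·(1+k_d θ_c)/[θ_c·(Y k − k_d) − 1] = 16.3 × (1 + 0.0629 × 18.8) / [18.8 × (0.541 × 9.90 − 0.0629) − 1] = 35.58 / 98.51 = 0.3611 mg/L.
The observed yield is Y_obs = Y/(1 + k_d·θ_c) = 0.541 / (1 + 0.0629 × 18.8) = 0.541 / 2.183 = 0.2479 g VSS per g BOD₅ removed.
Mass of BOD₅ removed per day: Q(S₀ − S) = 3700 × 1140 g/m³ = 4217 kg/d.
Biomass produced: P_X = Y_obs·Q·ΔS = 0.2479 × 4217 ≈ 1045 kg VSS/d.

P_X ≈ 1050 kg VSS/d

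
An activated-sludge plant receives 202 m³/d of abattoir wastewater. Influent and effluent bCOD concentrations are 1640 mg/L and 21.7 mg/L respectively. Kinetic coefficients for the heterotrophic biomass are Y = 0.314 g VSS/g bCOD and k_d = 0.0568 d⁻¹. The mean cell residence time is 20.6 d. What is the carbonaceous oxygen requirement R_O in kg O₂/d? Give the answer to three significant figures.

The observed yield is Y_obs = Y/(1 + k_d·θ_c) = 0.314 / (1 + 0.0568 × 20.6) = 0.314 / 2.170 = 0.1447 g VSS per g bCOD removed.
Mass of bCOD removed per day: Q(S₀ − S) = 202 × 1618 g/m³ = 326.9 kg/d.
P_X = Y_obs·Q·(S₀ − S) = 0.1447 × 326.9 = 47.30 kg VSS/d.
R_O = Q·(S₀ − S) − 1.42·P_X = 326.9 − 1.42 × 47.30 = 259.7 kg O₂/d.

R_O ≈ 260 kg O₂/d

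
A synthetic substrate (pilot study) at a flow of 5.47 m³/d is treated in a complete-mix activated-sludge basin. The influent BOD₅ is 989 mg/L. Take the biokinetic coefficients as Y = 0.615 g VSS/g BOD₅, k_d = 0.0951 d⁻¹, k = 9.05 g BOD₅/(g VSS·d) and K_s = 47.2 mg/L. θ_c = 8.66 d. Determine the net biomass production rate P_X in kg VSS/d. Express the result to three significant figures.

From the Monod/SRT balance for a CMAS, S = K_s·(1+k_d θ_c)/[θ_c·(Y k − k_d) − 1] = 47.2 × (1 + 0.0951 × 8.66) / [8.66 × (0.615 × 9.05 − 0.0951) − 1] = 86.07 / 46.38 = 1.856 mg/L.
Y_obs = Y / (1 + k_d θ_c) = 0.615 / (1 + 0.0951 × 8.66) = 0.615 / 1.824 = 0.3373.
Q·(S₀ − S) = 5.47 × (989 − 1.86) × 10⁻³ = 5.400 kg/d removed.
Biomass produced: P_X = Y_obs·Q·ΔS = 0.3373 × 5.400 ≈ 1.821 kg VSS/d.

P_X ≈ 1.82 kg VSS/d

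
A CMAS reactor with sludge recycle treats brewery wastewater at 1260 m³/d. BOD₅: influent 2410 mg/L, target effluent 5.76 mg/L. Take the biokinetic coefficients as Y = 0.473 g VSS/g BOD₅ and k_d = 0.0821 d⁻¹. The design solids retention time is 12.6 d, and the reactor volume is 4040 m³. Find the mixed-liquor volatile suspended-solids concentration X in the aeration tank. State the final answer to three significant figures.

X ≈ 2200 mg/L

X = Y·Q·ΔS·θ_c / [V·(1 + k_d θ_c)] = 0.473 × 1260 × (2410 − 5.76) × 12.6 / [4040 × (1 + 0.0821 × 12.6)] = 2197 mg/L.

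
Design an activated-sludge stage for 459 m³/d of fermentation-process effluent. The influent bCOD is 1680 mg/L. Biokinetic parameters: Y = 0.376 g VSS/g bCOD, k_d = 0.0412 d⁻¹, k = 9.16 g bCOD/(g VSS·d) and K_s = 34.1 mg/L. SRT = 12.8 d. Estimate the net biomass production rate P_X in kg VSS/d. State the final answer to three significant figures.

From the Monod/SRT balance for a CMAS, S = K_s·(1+k_d θ_c)/[θ_c·(Y k − k_d) − 1] = 34.1 × (1 + 0.0412 × 12.8) / [12.8 × (0.376 × 9.16 − 0.0412) − 1] = 52.08 / 42.56 = 1.224 mg/L.
Observed yield with endogenous decay: Y_obs = Y / (1 + k_d·θ_c) = 0.376 / (1 + 0.0412 × 12.8) = 0.376 / 1.527 = 0.2462 g VSS/g bCOD.
Mass of bCOD removed per day: Q(S₀ − S) = 459 × 1679 g/m³ = 770.6 kg/d.
Net biomass production P_X = Y_obs × Q·(S₀ − S) = 0.2462 × 770.6 = 189.7 kg VSS/d.

P_X ≈ 190 kg VSS/d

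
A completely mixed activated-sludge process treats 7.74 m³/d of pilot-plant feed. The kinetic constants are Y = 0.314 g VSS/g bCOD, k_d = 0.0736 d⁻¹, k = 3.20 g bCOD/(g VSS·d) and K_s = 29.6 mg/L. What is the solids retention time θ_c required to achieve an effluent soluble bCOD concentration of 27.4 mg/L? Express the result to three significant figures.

θ_c ≈ 2.44 d

At the target effluent, Y k S/(K_s+S) = 0.314×3.20×27.4/57.00 = 0.4830 d⁻¹.
θ_c = 1/(μ − k_d) = 1/(0.4830 − 0.0736) = 1/0.4094 = 2.443 d.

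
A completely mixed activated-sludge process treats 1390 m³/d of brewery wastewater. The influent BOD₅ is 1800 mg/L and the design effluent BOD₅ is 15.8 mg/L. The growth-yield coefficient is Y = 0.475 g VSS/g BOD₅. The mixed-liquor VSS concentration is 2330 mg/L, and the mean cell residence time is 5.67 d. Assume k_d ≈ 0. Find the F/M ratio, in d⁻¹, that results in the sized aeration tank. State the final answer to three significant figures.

With k_d = 0 the design equation reduces to V = Y Q (S₀−S) θ_c / X = 0.475 × 1390 × (1800 − 15.8) × 5.67 / 2330 = 2867 m³.
Food-to-microorganism ratio F/M = Q S₀ / (V X) = 1390 × 1800 / (2867 × 2330) = 0.3746 d⁻¹.

F/M ≈ 0.375 d⁻¹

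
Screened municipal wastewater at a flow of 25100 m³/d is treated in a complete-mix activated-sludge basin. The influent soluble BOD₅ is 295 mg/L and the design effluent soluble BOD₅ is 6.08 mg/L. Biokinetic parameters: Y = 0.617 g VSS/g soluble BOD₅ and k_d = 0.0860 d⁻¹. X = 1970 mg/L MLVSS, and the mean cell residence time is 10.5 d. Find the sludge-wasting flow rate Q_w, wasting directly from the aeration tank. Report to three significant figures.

Rearranging the biomass balance for a CMAS with decay, V = Y·Q·ΔS·θ_c / [X·(1+k_d θ_c)] = 0.617 × 25100 × (295 − 6.08) × 10.5 / [1970 × (1 + 0.0860 × 10.5)] = 4.7×10^7 / 3749 = 12532 m³.
With mixed-liquor wasting, θ_c = V/Q_w, so Q_w = V/θ_c = 12532/10.5 = 1194 m³/d.

Q_w ≈ 1190 m³/d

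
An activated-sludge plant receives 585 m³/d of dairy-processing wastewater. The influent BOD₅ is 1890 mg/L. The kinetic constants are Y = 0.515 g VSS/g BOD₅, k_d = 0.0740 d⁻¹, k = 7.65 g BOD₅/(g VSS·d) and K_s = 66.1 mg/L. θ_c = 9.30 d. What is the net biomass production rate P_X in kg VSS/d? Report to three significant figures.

For a completely mixed reactor with recycle the Lawrence–McCarty relation gives S = K_s·(1 + k_d·θ_c) / [θ_c·(Y·k − k_d) − 1] = 66.1 × (1 + 0.0740 × 9.30) / [9.30 × (0.515 × 7.65 − 0.0740) − 1] = 111.6 / 34.95 = 3.193 mg/L.
Y_obs = Y / (1 + k_d θ_c) = 0.515 / (1 + 0.0740 × 9.30) = 0.515 / 1.688 = 0.3051.
ΔS = 1890 − 3.19 = 1887 mg/L, so the substrate removal rate is 585 × 1887/1000 = 1104 kg BOD₅/d.
Biomass produced: P_X = Y_obs·Q·ΔS = 0.3051 × 1104 ≈ 336.7 kg VSS/d.

P_X ≈ 337 kg VSS/d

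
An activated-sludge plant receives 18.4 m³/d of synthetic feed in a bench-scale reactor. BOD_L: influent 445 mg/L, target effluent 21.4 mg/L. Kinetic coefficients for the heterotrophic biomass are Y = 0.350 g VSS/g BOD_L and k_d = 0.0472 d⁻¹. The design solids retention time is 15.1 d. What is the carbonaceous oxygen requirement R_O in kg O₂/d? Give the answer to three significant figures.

Y_obs = Y / (1 + k_d θ_c) = 0.350 / (1 + 0.0472 × 15.1) = 0.350 / 1.713 = 0.2044.
Mass of BOD_L removed per day: Q(S₀ − S) = 18.4 × 423.6 g/m³ = 7.794 kg/d.
P_X = Y_obs·Q·(S₀ − S) = 0.2044 × 7.794 = 1.593 kg VSS/d.
R_O = Q·(S₀ − S) − 1.42·P_X = 7.794 − 1.42 × 1.593 = 5.532 kg O₂/d.

R_O ≈ 5.53 kg O₂/d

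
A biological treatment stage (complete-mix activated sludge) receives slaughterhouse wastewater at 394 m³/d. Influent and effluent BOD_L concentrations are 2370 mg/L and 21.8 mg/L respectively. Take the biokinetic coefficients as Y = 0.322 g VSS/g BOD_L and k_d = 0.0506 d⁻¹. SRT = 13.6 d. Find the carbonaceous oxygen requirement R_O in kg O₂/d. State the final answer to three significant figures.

Observed yield with endogenous decay: Y_obs = Y / (1 + k_d·θ_c) = 0.322 / (1 + 0.0506 × 13.6) = 0.322 / 1.688 = 0.1907 g VSS/g BOD_L.
Substrate removed = Q·(S₀ − S) = 394 m³/d × (2370 − 21.8) g/m³ = 9.25×10^5 g/d = 925.2 kg/d.
P_X = Y_obs·Q·(S₀ − S) = 0.1907 × 925.2 = 176.5 kg VSS/d.
R_O = Q·(S₀ − S) − 1.42·P_X = 925.2 − 1.42 × 176.5 = 674.6 kg O₂/d.

R_O ≈ 675 kg O₂/d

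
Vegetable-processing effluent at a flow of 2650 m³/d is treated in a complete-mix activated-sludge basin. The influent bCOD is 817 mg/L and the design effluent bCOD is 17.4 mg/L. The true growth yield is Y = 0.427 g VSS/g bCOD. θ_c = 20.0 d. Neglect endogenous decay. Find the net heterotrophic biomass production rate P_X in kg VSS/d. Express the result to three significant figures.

P_X ≈ 905 kg VSS/d

With endogenous decay neglected, the observed yield equals the true yield: Y_obs = Y = 0.427 g VSS/g bCOD.
ΔS = 817 − 17.4 = 799.6 mg/L, so the substrate removal rate is 2650 × 799.6/1000 = 2119 kg bCOD/d.
So the net sludge growth is P_X = 0.4270 × 2119 = 904.8 kg VSS/d.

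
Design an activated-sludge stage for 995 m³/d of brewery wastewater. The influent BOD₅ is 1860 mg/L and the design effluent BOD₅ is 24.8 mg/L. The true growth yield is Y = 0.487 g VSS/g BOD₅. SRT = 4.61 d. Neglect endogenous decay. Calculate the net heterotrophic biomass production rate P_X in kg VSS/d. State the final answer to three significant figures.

P_X ≈ 889 kg VSS/d

With endogenous decay neglected, the observed yield equals the true yield: Y_obs = Y = 0.487 g VSS/g BOD₅.
ΔS = 1860 − 24.8 = 1835 mg/L, so the substrate removal rate is 995 × 1835/1000 = 1826 kg BOD₅/d.
P_X = Y_obs · Q(S₀ − S) = 0.4870 × 1826 = 889.3 kg VSS/d.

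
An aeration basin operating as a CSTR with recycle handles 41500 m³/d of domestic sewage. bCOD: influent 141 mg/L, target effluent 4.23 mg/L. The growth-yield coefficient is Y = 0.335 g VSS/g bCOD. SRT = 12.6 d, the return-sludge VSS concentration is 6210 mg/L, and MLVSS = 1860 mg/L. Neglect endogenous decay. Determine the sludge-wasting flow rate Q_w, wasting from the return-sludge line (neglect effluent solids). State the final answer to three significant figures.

Q_w ≈ 306 m³/d

With k_d = 0 the design equation reduces to V = Y Q (S₀−S) θ_c / X = 0.335 × 41500 × (141 − 4.23) × 12.6 / 1860 = 12881 m³.
Wasting from the return line (neglecting effluent solids): Q_w = V·X / (θ_c·X_r) = 12881 × 1860 / (12.6 × 6210) = 306.2 m³/d.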